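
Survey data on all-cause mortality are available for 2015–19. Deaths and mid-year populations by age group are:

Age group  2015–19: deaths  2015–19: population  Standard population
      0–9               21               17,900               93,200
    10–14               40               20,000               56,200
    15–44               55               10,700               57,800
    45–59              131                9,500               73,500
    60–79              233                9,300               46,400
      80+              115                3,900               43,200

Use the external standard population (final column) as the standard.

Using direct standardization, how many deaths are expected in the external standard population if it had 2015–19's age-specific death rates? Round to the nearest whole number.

3969

Age-specific rates per 1,000 for 2015–19: 1.173, 2.000, 5.140, 13.789, 25.054, 29.487.
Expected deaths = Σ (standard pop × age-specific rate ÷ 1,000)
= 93,200×1.173/1,000 + 56,200×2.000/1,000 + 57,800×5.140/1,000 + 73,500×13.789/1,000 + 46,400×25.054/1,000 + 43,200×29.487/1,000
= 109.34 + 112.40 + 297.10 + 1013.53 + 1162.49 + 1273.85 = 3968.71.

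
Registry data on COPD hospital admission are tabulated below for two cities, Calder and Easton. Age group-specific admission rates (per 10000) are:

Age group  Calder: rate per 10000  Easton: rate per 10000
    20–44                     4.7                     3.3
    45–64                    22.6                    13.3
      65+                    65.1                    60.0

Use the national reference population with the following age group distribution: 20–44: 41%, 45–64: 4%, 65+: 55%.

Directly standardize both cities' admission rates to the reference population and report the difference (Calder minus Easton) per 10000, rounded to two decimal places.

Standard weights: 0.41, 0.04, 0.55.
Calder: 0.4100×4.7 + 0.0400×22.6 + 0.5500×65.1 = 38.6360 per 10000.
Easton: 0.4100×3.3 + 0.0400×13.3 + 0.5500×60.0 = 34.8850 per 10000.
Difference = 38.6360 − 34.8850 = 3.7510.

3.75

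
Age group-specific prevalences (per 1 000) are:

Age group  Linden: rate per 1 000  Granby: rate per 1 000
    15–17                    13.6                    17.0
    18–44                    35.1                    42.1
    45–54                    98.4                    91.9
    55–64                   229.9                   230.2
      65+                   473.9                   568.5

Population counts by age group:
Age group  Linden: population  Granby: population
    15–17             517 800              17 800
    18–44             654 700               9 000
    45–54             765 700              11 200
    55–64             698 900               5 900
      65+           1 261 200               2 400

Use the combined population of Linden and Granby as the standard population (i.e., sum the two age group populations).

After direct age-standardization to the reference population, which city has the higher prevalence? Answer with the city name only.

Granby

Combined standard total = 3 944 600; weights = 0.1358, 0.1683, 0.1970, 0.1787, 0.3203.
Linden: 0.1358×13.6 + 0.1683×35.1 + 0.1970×98.4 + 0.1787×229.9 + 0.3203×473.9 = 220.0174 per 1 000.
Granby: 0.1358×17.0 + 0.1683×42.1 + 0.1970×91.9 + 0.1787×230.2 + 0.3203×568.5 = 250.7341 per 1 000.
The crude rates (221.56 vs 95.75) would put Linden higher, but that reflects its age composition; once standardized to a common age structure, Granby has the higher underlying rate.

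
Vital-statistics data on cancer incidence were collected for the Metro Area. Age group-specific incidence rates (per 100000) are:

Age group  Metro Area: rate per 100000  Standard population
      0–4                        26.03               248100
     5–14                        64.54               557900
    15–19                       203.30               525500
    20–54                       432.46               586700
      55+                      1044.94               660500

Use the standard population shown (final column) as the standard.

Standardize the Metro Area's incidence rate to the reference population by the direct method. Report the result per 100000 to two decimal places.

423.94

Standard total = 2578700; weights = 0.0962, 0.2163, 0.2038, 0.2275, 0.2561.
Standardized rate: 0.0962×26.03 + 0.2163×64.54 + 0.2038×203.30 + 0.2275×432.46 + 0.2561×1044.94 = 423.9369 per 100000.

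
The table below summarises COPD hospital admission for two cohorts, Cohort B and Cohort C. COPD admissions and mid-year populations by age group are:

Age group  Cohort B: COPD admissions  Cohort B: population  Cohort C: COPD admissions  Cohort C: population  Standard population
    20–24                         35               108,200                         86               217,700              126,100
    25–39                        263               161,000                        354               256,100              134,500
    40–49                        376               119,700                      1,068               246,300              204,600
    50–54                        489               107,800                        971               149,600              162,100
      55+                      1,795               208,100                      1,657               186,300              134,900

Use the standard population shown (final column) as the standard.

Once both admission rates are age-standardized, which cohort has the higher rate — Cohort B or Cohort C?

Age-specific rates per 10,000 for Cohort B: 3.23, 16.34, 31.41, 45.36, 86.26.
For Cohort C: 3.95, 13.82, 43.36, 64.91, 88.94.
Standard total = 762,200; weights = 0.1654, 0.1765, 0.2684, 0.2127, 0.1770.
Cohort B: 0.1654×3.23 + 0.1765×16.34 + 0.2684×31.41 + 0.2127×45.36 + 0.1770×86.26 = 36.7634 per 10,000.
Cohort C: 0.1654×3.95 + 0.1765×13.82 + 0.2684×43.36 + 0.2127×64.91 + 0.1770×88.94 = 44.2781 per 10,000.
The crude rates (41.97 vs 39.17) would put Cohort B higher, but that reflects its age composition; once standardized to a common age structure, Cohort C has the higher underlying rate.

Cohort C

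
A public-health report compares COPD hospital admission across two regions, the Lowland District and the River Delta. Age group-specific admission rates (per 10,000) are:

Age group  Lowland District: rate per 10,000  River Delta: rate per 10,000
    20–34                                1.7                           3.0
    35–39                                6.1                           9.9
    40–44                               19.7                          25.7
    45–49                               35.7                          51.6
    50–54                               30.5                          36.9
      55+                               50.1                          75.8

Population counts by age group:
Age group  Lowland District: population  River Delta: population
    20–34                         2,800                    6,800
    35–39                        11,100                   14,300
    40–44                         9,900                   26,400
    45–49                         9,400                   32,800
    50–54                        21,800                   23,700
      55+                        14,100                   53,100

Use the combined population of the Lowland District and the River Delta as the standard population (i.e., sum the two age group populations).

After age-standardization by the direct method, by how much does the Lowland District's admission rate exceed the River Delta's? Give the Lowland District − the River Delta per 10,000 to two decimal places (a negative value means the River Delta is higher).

-13.33

Combined standard total = 226,200; weights = 0.0424, 0.1123, 0.1605, 0.1866, 0.2011, 0.2971.
The Lowland District: 0.0424×1.7 + 0.1123×6.1 + 0.1605×19.7 + 0.1866×35.7 + 0.2011×30.5 + 0.2971×50.1 = 31.5976 per 10,000.
The River Delta: 0.0424×3.0 + 0.1123×9.9 + 0.1605×25.7 + 0.1866×51.6 + 0.2011×36.9 + 0.2971×75.8 = 44.9310 per 10,000.
Difference = 31.5976 − 44.9310 = -13.3334.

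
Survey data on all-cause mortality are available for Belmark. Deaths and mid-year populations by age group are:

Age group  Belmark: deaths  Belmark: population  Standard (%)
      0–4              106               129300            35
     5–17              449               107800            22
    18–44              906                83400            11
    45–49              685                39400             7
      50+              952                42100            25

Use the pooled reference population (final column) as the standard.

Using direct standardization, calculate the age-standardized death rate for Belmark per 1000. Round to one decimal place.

9.3

Age-specific rates per 1000 for Belmark: 0.820, 4.165, 10.863, 17.386, 22.613.
Standard weights: 0.35, 0.22, 0.11, 0.07, 0.25.
Standardized rate: 0.3500×0.820 + 0.2200×4.165 + 0.1100×10.863 + 0.0700×17.386 + 0.2500×22.613 = 9.2684 per 1000.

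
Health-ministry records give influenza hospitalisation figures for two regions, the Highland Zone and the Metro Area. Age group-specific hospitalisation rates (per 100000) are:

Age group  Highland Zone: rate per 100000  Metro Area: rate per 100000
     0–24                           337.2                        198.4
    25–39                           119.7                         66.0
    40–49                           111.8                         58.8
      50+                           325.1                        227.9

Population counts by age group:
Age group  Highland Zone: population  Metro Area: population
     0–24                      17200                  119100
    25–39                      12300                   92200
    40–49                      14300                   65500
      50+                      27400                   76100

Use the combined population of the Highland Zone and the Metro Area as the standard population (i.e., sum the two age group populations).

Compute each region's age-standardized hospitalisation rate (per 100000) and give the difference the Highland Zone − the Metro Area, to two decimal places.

Combined standard total = 424100; weights = 0.3214, 0.2464, 0.1882, 0.2440.
The Highland Zone: 0.3214×337.2 + 0.2464×119.7 + 0.1882×111.8 + 0.2440×325.1 = 238.2422 per 100000.
The Metro Area: 0.3214×198.4 + 0.2464×66.0 + 0.1882×58.8 + 0.2440×227.9 = 146.7079 per 100000.
Difference = 238.2422 − 146.7079 = 91.5343.

91.53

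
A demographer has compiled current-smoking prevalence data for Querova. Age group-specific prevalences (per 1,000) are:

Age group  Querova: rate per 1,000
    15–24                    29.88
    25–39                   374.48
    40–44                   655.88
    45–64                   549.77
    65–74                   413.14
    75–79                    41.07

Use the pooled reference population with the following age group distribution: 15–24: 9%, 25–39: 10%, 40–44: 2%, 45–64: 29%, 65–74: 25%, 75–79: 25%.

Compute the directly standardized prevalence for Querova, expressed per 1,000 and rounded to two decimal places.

326.24

Standard weights: 0.09, 0.10, 0.02, 0.29, 0.25, 0.25.
Standardized rate: 0.0900×29.88 + 0.1000×374.48 + 0.0200×655.88 + 0.2900×549.77 + 0.2500×413.14 + 0.2500×41.07 = 326.2406 per 1,000.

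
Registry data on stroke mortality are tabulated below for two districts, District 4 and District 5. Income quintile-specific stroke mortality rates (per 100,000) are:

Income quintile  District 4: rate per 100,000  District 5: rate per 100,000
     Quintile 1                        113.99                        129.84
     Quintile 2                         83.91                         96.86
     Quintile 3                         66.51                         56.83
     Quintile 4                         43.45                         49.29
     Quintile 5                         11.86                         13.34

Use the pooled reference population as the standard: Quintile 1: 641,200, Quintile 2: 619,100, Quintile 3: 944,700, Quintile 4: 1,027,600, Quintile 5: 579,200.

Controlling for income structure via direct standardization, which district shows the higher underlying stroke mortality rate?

Standard total = 3,811,800; weights = 0.1682, 0.1624, 0.2478, 0.2696, 0.1519.
District 4: 0.1682×113.99 + 0.1624×83.91 + 0.2478×66.51 + 0.2696×43.45 + 0.1519×11.86 = 62.8022 per 100,000.
District 5: 0.1682×129.84 + 0.1624×96.86 + 0.2478×56.83 + 0.2696×49.29 + 0.1519×13.34 = 66.9719 per 100,000.

District 5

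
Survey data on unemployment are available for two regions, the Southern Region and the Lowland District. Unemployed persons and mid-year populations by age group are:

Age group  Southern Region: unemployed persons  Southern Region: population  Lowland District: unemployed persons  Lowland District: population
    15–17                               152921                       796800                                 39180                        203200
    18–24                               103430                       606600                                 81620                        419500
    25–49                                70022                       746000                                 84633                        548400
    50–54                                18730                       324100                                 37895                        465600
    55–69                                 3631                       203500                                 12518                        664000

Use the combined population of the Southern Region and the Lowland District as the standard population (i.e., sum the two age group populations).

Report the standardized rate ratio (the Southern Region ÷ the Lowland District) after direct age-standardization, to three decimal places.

Age-specific rates per 1000 for the Southern Region: 191.919, 170.508, 93.863, 57.791, 17.843.
For the Lowland District: 192.815, 194.565, 154.327, 81.390, 18.852.
Combined standard total = 4977700; weights = 0.2009, 0.2061, 0.2600, 0.1586, 0.1743.
The Southern Region: 0.2009×191.919 + 0.2061×170.508 + 0.2600×93.863 + 0.1586×57.791 + 0.1743×17.843 = 110.3902 per 1000.
The Lowland District: 0.2009×192.815 + 0.2061×194.565 + 0.2600×154.327 + 0.1586×81.390 + 0.1743×18.852 = 135.1723 per 1000.
Ratio = 110.3902 ÷ 135.1723 = 0.81666.

0.817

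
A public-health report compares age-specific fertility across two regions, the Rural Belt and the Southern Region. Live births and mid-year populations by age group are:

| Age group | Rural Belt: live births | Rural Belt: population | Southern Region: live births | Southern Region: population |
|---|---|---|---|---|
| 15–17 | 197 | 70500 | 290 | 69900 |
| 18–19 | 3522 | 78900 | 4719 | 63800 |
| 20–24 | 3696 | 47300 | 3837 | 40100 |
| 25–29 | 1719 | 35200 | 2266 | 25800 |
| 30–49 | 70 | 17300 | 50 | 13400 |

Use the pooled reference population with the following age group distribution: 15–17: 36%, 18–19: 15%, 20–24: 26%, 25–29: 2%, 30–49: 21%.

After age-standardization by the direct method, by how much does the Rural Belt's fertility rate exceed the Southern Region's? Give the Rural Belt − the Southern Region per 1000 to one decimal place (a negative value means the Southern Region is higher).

Age-specific rates per 1000 for the Rural Belt: 2.794, 44.639, 78.140, 48.835, 4.046.
For the Southern Region: 4.149, 73.966, 95.686, 87.829, 3.731.
Standard weights: 0.36, 0.15, 0.26, 0.02, 0.21.
The Rural Belt: 0.3600×2.794 + 0.1500×44.639 + 0.2600×78.140 + 0.0200×48.835 + 0.2100×4.046 = 29.8445 per 1000.
The Southern Region: 0.3600×4.149 + 0.1500×73.966 + 0.2600×95.686 + 0.0200×87.829 + 0.2100×3.731 = 40.0069 per 1000.
Difference = 29.8445 − 40.0069 = -10.1624.

-10.2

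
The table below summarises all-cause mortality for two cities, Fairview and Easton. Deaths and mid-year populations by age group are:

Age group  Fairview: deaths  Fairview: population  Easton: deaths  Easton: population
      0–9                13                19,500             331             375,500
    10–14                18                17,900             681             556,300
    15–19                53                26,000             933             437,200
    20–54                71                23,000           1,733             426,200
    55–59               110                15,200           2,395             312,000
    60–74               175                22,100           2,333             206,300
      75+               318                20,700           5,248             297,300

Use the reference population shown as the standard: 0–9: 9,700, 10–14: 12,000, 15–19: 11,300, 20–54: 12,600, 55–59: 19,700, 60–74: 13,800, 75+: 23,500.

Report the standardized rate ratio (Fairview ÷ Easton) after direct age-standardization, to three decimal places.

0.845

Age-specific rates per 1,000 for Fairview: 0.667, 1.006, 2.038, 3.087, 7.237, 7.919, 15.362.
For Easton: 0.881, 1.224, 2.134, 4.066, 7.676, 11.309, 17.652.
Standard total = 102,600; weights = 0.0945, 0.1170, 0.1101, 0.1228, 0.1920, 0.1345, 0.2290.
Fairview: 0.0945×0.667 + 0.1170×1.006 + 0.1101×2.038 + 0.1228×3.087 + 0.1920×7.237 + 0.1345×7.919 + 0.2290×15.362 = 6.7575 per 1,000.
Easton: 0.0945×0.881 + 0.1170×1.224 + 0.1101×2.134 + 0.1228×4.066 + 0.1920×7.676 + 0.1345×11.309 + 0.2290×17.652 = 7.9990 per 1,000.
Ratio = 6.7575 ÷ 7.9990 = 0.84479.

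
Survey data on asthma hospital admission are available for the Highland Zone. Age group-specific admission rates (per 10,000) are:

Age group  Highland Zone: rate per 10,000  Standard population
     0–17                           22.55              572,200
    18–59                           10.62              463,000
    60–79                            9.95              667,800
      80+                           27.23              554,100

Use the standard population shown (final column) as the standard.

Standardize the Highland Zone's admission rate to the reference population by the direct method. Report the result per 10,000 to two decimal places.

17.52

Standard total = 2,257,100; weights = 0.2535, 0.2051, 0.2959, 0.2455.
Standardized rate: 0.2535×22.55 + 0.2051×10.62 + 0.2959×9.95 + 0.2455×27.23 = 17.5238 per 10,000.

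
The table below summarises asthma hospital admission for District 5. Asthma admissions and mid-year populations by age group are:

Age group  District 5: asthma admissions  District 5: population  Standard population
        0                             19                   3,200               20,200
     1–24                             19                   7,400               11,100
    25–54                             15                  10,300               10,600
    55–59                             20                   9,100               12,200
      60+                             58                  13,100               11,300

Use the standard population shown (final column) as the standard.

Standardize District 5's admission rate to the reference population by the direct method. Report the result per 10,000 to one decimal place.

Age-specific rates per 10,000 for District 5: 59.38, 25.68, 14.56, 21.98, 44.27.
Standard total = 65,400; weights = 0.3089, 0.1697, 0.1621, 0.1865, 0.1728.
Standardized rate: 0.3089×59.38 + 0.1697×25.68 + 0.1621×14.56 + 0.1865×21.98 + 0.1728×44.27 = 36.8071 per 10,000.

36.8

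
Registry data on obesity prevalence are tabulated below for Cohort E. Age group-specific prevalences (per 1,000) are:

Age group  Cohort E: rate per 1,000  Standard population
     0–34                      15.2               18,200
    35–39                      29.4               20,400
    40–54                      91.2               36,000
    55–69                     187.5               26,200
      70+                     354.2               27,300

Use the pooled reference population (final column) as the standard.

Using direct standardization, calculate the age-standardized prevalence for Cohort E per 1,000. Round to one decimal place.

Standard total = 128,100; weights = 0.1421, 0.1593, 0.2810, 0.2045, 0.2131.
Standardized rate: 0.1421×15.2 + 0.1593×29.4 + 0.2810×91.2 + 0.2045×187.5 + 0.2131×354.2 = 146.3057 per 1,000.

146.3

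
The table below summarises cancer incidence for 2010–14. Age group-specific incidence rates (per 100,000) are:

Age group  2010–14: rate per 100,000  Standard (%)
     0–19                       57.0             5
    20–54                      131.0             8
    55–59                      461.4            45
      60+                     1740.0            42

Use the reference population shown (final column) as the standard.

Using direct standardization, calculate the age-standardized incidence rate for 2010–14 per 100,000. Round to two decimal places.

Standard weights: 0.05, 0.08, 0.45, 0.42.
Standardized rate: 0.0500×57.0 + 0.0800×131.0 + 0.4500×461.4 + 0.4200×1740.0 = 951.7600 per 100,000.

951.76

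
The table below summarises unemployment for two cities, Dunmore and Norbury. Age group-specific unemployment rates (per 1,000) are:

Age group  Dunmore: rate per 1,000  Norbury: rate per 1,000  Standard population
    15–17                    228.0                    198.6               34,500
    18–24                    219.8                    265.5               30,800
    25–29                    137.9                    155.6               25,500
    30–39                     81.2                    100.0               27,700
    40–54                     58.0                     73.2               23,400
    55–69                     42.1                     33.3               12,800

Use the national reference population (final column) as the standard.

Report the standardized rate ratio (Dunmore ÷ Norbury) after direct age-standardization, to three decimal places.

0.933

Standard total = 154,700; weights = 0.2230, 0.1991, 0.1648, 0.1791, 0.1513, 0.0827.
Dunmore: 0.2230×228.0 + 0.1991×219.8 + 0.1648×137.9 + 0.1791×81.2 + 0.1513×58.0 + 0.0827×42.1 = 144.1345 per 1,000.
Norbury: 0.2230×198.6 + 0.1991×265.5 + 0.1648×155.6 + 0.1791×100.0 + 0.1513×73.2 + 0.0827×33.3 = 154.5315 per 1,000.
Ratio = 144.1345 ÷ 154.5315 = 0.93272.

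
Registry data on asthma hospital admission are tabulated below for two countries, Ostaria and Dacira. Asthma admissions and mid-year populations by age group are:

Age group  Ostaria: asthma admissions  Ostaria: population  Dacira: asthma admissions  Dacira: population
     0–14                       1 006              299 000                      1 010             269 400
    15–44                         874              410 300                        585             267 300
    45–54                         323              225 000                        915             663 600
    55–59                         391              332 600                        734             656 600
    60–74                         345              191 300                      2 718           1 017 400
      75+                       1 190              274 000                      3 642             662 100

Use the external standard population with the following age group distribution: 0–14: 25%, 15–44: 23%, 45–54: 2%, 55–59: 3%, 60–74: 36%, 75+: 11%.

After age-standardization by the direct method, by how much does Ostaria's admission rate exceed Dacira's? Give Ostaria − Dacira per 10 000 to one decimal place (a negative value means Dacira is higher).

Age-specific rates per 10 000 for Ostaria: 33.65, 21.30, 14.36, 11.76, 18.03, 43.43.
For Dacira: 37.49, 21.89, 13.79, 11.18, 26.72, 55.01.
Standard weights: 0.25, 0.23, 0.02, 0.03, 0.36, 0.11.
Ostaria: 0.2500×33.65 + 0.2300×21.30 + 0.0200×14.36 + 0.0300×11.76 + 0.3600×18.03 + 0.1100×43.43 = 25.2203 per 10 000.
Dacira: 0.2500×37.49 + 0.2300×21.89 + 0.0200×13.79 + 0.0300×11.18 + 0.3600×26.72 + 0.1100×55.01 = 30.6857 per 10 000.
Difference = 25.2203 − 30.6857 = -5.4654.

-5.5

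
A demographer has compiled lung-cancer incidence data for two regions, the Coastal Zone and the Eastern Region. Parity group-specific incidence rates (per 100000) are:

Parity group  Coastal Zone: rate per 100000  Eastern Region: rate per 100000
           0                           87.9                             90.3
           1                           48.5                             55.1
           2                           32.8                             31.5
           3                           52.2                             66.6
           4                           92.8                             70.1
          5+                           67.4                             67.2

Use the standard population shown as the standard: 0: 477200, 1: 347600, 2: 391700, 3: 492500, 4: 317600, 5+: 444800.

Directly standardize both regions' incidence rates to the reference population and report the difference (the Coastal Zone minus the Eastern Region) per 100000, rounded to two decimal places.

-1.10

Standard total = 2471400; weights = 0.1931, 0.1406, 0.1585, 0.1993, 0.1285, 0.1800.
The Coastal Zone: 0.1931×87.9 + 0.1406×48.5 + 0.1585×32.8 + 0.1993×52.2 + 0.1285×92.8 + 0.1800×67.4 = 63.4513 per 100000.
The Eastern Region: 0.1931×90.3 + 0.1406×55.1 + 0.1585×31.5 + 0.1993×66.6 + 0.1285×70.1 + 0.1800×67.2 = 64.5534 per 100000.
Difference = 63.4513 − 64.5534 = -1.1021.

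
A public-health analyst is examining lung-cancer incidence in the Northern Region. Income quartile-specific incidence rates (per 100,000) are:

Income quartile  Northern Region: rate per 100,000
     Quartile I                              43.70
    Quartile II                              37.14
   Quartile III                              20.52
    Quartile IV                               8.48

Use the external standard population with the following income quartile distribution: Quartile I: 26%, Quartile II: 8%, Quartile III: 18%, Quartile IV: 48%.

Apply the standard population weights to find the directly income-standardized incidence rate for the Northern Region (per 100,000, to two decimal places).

22.10

Standard weights: 0.26, 0.08, 0.18, 0.48.
Standardized rate: 0.2600×43.70 + 0.0800×37.14 + 0.1800×20.52 + 0.4800×8.48 = 22.0972 per 100,000.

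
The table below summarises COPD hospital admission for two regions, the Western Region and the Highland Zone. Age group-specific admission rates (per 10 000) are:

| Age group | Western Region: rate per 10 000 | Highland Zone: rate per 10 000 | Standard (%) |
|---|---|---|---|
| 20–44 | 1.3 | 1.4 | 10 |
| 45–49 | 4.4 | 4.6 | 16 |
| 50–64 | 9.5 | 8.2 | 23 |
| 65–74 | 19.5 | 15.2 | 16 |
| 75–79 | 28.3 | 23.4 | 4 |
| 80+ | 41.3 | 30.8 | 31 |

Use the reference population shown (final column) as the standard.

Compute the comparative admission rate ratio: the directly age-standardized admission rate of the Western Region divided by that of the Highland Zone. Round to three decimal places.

Standard weights: 0.10, 0.16, 0.23, 0.16, 0.04, 0.31.
The Western Region: 0.1000×1.3 + 0.1600×4.4 + 0.2300×9.5 + 0.1600×19.5 + 0.0400×28.3 + 0.3100×41.3 = 20.0740 per 10 000.
The Highland Zone: 0.1000×1.4 + 0.1600×4.6 + 0.2300×8.2 + 0.1600×15.2 + 0.0400×23.4 + 0.3100×30.8 = 15.6780 per 10 000.
Ratio = 20.0740 ÷ 15.6780 = 1.28039.

1.280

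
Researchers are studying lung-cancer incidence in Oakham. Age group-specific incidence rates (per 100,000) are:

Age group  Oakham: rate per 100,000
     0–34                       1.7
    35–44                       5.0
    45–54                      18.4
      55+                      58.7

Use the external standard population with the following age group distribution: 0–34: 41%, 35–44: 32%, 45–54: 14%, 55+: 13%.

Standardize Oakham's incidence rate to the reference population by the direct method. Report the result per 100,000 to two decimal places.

Standard weights: 0.41, 0.32, 0.14, 0.13.
Standardized rate: 0.4100×1.7 + 0.3200×5.0 + 0.1400×18.4 + 0.1300×58.7 = 12.5040 per 100,000.

12.50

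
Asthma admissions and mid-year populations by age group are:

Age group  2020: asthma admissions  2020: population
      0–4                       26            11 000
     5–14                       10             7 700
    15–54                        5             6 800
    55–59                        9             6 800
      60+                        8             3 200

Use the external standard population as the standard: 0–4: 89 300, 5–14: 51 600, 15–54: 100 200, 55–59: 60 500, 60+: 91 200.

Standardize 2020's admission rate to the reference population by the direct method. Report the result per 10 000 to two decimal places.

16.80

Age-specific rates per 10 000 for 2020: 23.64, 12.99, 7.35, 13.24, 25.00.
Standard total = 392 800; weights = 0.2273, 0.1314, 0.2551, 0.1540, 0.2322.
Standardized rate: 0.2273×23.64 + 0.1314×12.99 + 0.2551×7.35 + 0.1540×13.24 + 0.2322×25.00 = 16.7983 per 10 000.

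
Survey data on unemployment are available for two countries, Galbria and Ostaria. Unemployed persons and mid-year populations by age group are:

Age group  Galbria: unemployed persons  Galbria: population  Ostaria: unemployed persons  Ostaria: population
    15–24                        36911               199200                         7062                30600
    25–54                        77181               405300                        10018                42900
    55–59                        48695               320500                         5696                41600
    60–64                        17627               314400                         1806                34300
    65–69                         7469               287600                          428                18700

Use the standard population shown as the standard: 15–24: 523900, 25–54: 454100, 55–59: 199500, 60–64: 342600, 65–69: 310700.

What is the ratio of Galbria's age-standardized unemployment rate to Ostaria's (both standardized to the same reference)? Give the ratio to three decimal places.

Age-specific rates per 1000 for Galbria: 185.296, 190.429, 151.934, 56.066, 25.970.
For Ostaria: 230.784, 233.520, 136.923, 52.653, 22.888.
Standard total = 1830800; weights = 0.2862, 0.2480, 0.1090, 0.1871, 0.1697.
Galbria: 0.2862×185.296 + 0.2480×190.429 + 0.1090×151.934 + 0.1871×56.066 + 0.1697×25.970 = 131.7121 per 1000.
Ostaria: 0.2862×230.784 + 0.2480×233.520 + 0.1090×136.923 + 0.1871×52.653 + 0.1697×22.888 = 152.6194 per 1000.
Ratio = 131.7121 ÷ 152.6194 = 0.86301.

0.863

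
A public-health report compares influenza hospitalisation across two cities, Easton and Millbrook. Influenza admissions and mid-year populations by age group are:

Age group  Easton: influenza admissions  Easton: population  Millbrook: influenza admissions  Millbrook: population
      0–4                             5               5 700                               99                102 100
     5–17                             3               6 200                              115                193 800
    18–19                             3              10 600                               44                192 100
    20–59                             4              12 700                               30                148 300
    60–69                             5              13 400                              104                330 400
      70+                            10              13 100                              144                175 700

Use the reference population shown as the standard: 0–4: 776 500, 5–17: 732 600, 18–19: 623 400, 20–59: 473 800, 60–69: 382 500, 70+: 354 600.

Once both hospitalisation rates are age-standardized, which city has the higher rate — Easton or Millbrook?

Age-specific rates per 100 000 for Easton: 87.72, 48.39, 28.30, 31.50, 37.31, 76.34.
For Millbrook: 96.96, 59.34, 22.90, 20.23, 31.48, 81.96.
Standard total = 3 343 400; weights = 0.2322, 0.2191, 0.1865, 0.1417, 0.1144, 0.1061.
Easton: 0.2322×87.72 + 0.2191×48.39 + 0.1865×28.30 + 0.1417×31.50 + 0.1144×37.31 + 0.1061×76.34 = 53.0806 per 100 000.
Millbrook: 0.2322×96.96 + 0.2191×59.34 + 0.1865×22.90 + 0.1417×20.23 + 0.1144×31.48 + 0.1061×81.96 = 54.9531 per 100 000.
The crude rates (48.62 vs 46.92) would put Easton higher, but that reflects its age composition; once standardized to a common age structure, Millbrook has the higher underlying rate.

Millbrook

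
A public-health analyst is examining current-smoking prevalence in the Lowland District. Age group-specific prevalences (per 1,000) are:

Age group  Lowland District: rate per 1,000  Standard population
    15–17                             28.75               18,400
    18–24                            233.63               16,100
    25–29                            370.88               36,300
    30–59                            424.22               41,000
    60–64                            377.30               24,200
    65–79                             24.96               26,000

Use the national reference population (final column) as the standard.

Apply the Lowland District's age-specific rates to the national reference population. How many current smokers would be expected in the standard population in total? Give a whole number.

44926

Expected current smokers = Σ (standard pop × age-specific rate ÷ 1,000)
= 18,400×28.75/1,000 + 16,100×233.63/1,000 + 36,300×370.88/1,000 + 41,000×424.22/1,000 + 24,200×377.30/1,000 + 26,000×24.96/1,000
= 529.00 + 3761.44 + 13462.94 + 17393.02 + 9130.66 + 648.96 = 44926.03.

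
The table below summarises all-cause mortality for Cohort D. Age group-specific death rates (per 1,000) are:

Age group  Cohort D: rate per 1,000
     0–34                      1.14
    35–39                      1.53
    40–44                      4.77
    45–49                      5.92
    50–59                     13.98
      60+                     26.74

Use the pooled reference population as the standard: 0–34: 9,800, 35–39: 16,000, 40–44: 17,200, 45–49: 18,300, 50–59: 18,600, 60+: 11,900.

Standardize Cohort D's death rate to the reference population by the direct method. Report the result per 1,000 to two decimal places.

8.76

Standard total = 91,800; weights = 0.1068, 0.1743, 0.1874, 0.1993, 0.2026, 0.1296.
Standardized rate: 0.1068×1.14 + 0.1743×1.53 + 0.1874×4.77 + 0.1993×5.92 + 0.2026×13.98 + 0.1296×26.74 = 8.7611 per 1,000.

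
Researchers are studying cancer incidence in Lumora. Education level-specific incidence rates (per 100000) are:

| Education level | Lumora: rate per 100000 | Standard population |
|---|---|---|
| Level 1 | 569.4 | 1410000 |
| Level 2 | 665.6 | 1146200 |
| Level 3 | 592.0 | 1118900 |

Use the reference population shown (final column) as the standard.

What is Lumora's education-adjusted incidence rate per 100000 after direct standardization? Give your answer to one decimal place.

606.3

Standard total = 3675100; weights = 0.3837, 0.3119, 0.3045.
Standardized rate: 0.3837×569.4 + 0.3119×665.6 + 0.3045×592.0 = 606.2838 per 100000.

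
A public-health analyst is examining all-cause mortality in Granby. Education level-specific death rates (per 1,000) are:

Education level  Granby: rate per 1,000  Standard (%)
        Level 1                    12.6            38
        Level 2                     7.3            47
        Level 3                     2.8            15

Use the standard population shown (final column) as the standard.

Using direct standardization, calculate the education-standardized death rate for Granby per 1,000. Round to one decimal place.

Standard weights: 0.38, 0.47, 0.15.
Standardized rate: 0.3800×12.6 + 0.4700×7.3 + 0.1500×2.8 = 8.6390 per 1,000.

8.6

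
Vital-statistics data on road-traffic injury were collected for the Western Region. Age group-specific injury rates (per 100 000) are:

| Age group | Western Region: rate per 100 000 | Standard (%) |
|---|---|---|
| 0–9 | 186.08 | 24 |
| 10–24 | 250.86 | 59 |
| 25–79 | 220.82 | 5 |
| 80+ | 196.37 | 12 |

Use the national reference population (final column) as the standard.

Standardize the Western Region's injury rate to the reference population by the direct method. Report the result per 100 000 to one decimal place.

Standard weights: 0.24, 0.59, 0.05, 0.12.
Standardized rate: 0.2400×186.08 + 0.5900×250.86 + 0.0500×220.82 + 0.1200×196.37 = 227.2720 per 100 000.

227.3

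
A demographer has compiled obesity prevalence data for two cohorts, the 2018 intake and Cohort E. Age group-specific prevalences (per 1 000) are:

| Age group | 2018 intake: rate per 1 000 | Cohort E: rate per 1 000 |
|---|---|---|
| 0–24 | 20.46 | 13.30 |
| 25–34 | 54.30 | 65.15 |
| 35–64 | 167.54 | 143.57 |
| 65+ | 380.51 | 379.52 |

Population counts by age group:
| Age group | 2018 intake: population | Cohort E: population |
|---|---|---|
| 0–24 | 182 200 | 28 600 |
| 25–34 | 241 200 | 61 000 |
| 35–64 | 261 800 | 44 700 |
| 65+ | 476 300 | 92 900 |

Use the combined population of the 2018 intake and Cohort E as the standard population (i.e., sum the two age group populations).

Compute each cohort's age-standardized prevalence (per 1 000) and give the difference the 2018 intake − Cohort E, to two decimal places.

4.42

Combined standard total = 1 388 700; weights = 0.1518, 0.2176, 0.2207, 0.4099.
The 2018 intake: 0.1518×20.46 + 0.2176×54.30 + 0.2207×167.54 + 0.4099×380.51 = 207.8633 per 1 000.
Cohort E: 0.1518×13.30 + 0.2176×65.15 + 0.2207×143.57 + 0.4099×379.52 = 203.4413 per 1 000.
Difference = 207.8633 − 203.4413 = 4.4220.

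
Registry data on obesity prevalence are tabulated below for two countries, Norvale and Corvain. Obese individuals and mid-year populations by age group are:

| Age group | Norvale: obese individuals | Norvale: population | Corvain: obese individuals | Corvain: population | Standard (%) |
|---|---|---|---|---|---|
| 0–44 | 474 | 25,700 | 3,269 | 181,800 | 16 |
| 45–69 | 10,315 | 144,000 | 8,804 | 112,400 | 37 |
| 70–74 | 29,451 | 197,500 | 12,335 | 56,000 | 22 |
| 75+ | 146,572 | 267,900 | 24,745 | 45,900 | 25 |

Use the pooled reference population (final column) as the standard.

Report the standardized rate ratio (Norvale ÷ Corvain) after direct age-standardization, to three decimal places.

0.925

Age-specific rates per 1,000 for Norvale: 18.444, 71.632, 149.119, 547.115.
For Corvain: 17.981, 78.327, 220.268, 539.107.
Standard weights: 0.16, 0.37, 0.22, 0.25.
Norvale: 0.1600×18.444 + 0.3700×71.632 + 0.2200×149.119 + 0.2500×547.115 = 199.0396 per 1,000.
Corvain: 0.1600×17.981 + 0.3700×78.327 + 0.2200×220.268 + 0.2500×539.107 = 215.0938 per 1,000.
Ratio = 199.0396 ÷ 215.0938 = 0.92536.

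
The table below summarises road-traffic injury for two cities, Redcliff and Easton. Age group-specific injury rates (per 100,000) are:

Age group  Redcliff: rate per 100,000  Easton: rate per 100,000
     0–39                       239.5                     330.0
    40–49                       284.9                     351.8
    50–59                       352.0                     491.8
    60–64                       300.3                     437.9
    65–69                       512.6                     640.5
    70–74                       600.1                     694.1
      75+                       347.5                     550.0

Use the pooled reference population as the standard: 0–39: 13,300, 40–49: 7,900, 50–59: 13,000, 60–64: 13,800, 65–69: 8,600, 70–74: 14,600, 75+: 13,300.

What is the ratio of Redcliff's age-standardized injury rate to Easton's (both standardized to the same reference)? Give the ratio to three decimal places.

Standard total = 84,500; weights = 0.1574, 0.0935, 0.1538, 0.1633, 0.1018, 0.1728, 0.1574.
Redcliff: 0.1574×239.5 + 0.0935×284.9 + 0.1538×352.0 + 0.1633×300.3 + 0.1018×512.6 + 0.1728×600.1 + 0.1574×347.5 = 378.0801 per 100,000.
Easton: 0.1574×330.0 + 0.0935×351.8 + 0.1538×491.8 + 0.1633×437.9 + 0.1018×640.5 + 0.1728×694.1 + 0.1574×550.0 = 503.6899 per 100,000.
Ratio = 378.0801 ÷ 503.6899 = 0.75062.

0.751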